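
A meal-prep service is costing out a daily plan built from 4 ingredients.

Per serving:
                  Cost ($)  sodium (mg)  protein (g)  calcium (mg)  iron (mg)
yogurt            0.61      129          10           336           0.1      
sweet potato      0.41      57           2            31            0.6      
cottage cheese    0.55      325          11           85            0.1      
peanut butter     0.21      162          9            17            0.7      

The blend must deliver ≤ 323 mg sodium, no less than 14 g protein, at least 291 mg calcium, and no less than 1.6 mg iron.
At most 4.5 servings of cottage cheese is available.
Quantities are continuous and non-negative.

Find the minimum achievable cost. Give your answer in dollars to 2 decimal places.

This is a linear program. Let x1 = servings of yogurt, x2 = servings of sweet potato, x3 = servings of cottage cheese, x4 = servings of peanut butter.
Minimize 0.61x1 + 0.41x2 + 0.55x3 + 0.21x4 subject to:
  129x1 + 57x2 + 325x3 + 162x4 ≤ 323   (sodium)
  10x1 + 2x2 + 11x3 + 9x4 ≥ 14   (protein)
  336x1 + 31x2 + 85x3 + 17x4 ≥ 291   (calcium)
  0.1x1 + 0.6x2 + 0.1x3 + 0.7x4 ≥ 1.6   (iron)
  x3 ≤ 4.5
  x1, x2, x3, x4 ≥ 0.
The minimum-cost mix takes nothing from cottage cheese — only yogurt, sweet potato, peanut butter. The sodium, calcium, iron requirements are met with equality.
So yogurt = 0.6839 servings, sweet potato = 1.462 servings, peanut butter = 0.9348 servings.
Hence cost = 0.61·0.6839 + 0.41·1.462 + 0.21·0.9348 = $1.2129.

$1.21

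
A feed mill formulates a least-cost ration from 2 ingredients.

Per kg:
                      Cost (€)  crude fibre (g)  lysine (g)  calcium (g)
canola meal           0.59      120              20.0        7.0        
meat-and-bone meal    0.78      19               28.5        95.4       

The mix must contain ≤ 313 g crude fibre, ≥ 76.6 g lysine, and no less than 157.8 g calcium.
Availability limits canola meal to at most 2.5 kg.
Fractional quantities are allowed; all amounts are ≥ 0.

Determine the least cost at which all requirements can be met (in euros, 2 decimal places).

Let x1 = kg of canola meal, x2 = kg of meat-and-bone meal.
Minimize 0.59x1 + 0.78x2 s.t.:
  120x1 + 19x2 ≤ 313   (crude fibre)
  20x1 + 28.5x2 ≥ 76.6   (lysine)
  7x1 + 95.4x2 ≥ 157.8   (calcium)
  x1 ≤ 2.5
  x1, x2 ≥ 0.
The cheapest feasible vertex uses only meat-and-bone meal; canola meal is not used. The lysine requirement is met with equality.
So meat-and-bone meal = 2.688 kg.
Total cost: 0.78·2.688 = 2.0966.

€2.10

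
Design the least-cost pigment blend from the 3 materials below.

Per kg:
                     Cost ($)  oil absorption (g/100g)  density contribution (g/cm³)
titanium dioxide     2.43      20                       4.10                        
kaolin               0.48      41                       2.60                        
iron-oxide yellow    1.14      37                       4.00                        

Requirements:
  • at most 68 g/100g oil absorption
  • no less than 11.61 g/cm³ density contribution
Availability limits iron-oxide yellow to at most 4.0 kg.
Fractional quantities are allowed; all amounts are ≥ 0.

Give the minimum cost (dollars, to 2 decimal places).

$6.08

Let x1 = kg of titanium dioxide, x2 = kg of kaolin, x3 = kg of iron-oxide yellow.
min 2.43x1 + 0.48x2 + 1.14x3 subject to:
  20x1 + 41x2 + 37x3 ≤ 68   (oil absorption)
  4.1x1 + 2.6x2 + 4x3 ≥ 11.61   (density contribution)
  x3 ≤ 4
  x1, x2, x3 ≥ 0.
At the optimum only titanium dioxide, iron-oxide yellow are positive (kaolin = 0). The oil absorption and density contribution requirements are met with equality.
So titanium dioxide = 2.198 kg, iron-oxide yellow = 0.6499 kg.
Hence cost = 2.43·2.198 + 1.14·0.6499 = $6.0820.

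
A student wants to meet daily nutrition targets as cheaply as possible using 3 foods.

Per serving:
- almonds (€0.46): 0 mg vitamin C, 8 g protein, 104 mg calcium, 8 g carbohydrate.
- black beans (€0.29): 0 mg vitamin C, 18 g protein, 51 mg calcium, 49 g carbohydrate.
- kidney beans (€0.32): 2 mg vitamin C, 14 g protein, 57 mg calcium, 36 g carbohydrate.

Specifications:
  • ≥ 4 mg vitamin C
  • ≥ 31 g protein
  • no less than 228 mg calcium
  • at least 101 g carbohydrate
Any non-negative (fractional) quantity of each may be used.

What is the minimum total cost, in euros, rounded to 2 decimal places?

€1.17

Let x1 = servings of almonds, x2 = servings of black beans, x3 = servings of kidney beans.
min 0.46x1 + 0.29x2 + 0.32x3 subject to:
  2x3 ≥ 4   (vitamin C)
  8x1 + 18x2 + 14x3 ≥ 31   (protein)
  104x1 + 51x2 + 57x3 ≥ 228   (calcium)
  8x1 + 49x2 + 36x3 ≥ 101   (carbohydrate)
  x1, x2, x3 ≥ 0.
The optimal mix uses every input. The vitamin C, calcium, carbohydrate requirements are met with equality.
That vertex is x1 = 0.8761, x2 = 0.4488, x3 = 2.
Total cost: 0.46·0.8761 + 0.29·0.4488 + 0.32·2 = 1.1732.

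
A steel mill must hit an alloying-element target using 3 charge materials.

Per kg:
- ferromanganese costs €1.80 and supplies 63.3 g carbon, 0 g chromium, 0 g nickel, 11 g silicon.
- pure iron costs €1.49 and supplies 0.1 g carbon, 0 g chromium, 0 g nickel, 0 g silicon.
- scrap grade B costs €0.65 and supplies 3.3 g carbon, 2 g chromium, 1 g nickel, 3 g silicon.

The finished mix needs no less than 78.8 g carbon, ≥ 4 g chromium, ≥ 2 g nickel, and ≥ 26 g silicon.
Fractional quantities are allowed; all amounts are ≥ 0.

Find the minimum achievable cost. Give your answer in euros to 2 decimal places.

Let x1 = kg of ferromanganese, x2 = kg of pure iron, x3 = kg of scrap grade B.
Minimize 1.8x1 + 1.49x2 + 0.65x3 s.t.:
  63.3x1 + 0.1x2 + 3.3x3 ≥ 78.8   (carbon)
  2x3 ≥ 4   (chromium)
  1x3 ≥ 2   (nickel)
  11x1 + 3x3 ≥ 26   (silicon)
  x1, x2, x3 ≥ 0.
The cheapest feasible vertex uses only ferromanganese, scrap grade B; pure iron is not used. Binding constraints: chromium, nickel, silicon.
So ferromanganese = 1.818 kg, scrap grade B = 2 kg.
Cost = 1.8·1.818 + 0.65·2 = 4.5724.

€4.57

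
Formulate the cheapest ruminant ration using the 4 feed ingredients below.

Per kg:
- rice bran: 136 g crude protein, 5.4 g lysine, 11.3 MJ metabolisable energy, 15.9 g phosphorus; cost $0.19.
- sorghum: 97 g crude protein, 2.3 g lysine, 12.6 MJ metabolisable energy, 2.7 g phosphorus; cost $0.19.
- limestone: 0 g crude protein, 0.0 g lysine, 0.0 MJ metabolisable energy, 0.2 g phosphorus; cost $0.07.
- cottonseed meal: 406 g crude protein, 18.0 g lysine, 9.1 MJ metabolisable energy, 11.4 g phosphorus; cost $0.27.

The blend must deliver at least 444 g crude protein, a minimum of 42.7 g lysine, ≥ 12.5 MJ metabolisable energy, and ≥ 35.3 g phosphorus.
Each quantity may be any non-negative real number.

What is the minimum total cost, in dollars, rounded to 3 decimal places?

Let x1 = kg of rice bran, x2 = kg of sorghum, x3 = kg of limestone, x4 = kg of cottonseed meal.
min 0.19x1 + 0.19x2 + 0.07x3 + 0.27x4 s.t.:
  136x1 + 97x2 + 406x4 ≥ 444   (crude protein)
  5.4x1 + 2.3x2 + 18x4 ≥ 42.7   (lysine)
  11.3x1 + 12.6x2 + 9.1x4 ≥ 12.5   (metabolisable energy)
  15.9x1 + 2.7x2 + 0.2x3 + 11.4x4 ≥ 35.3   (phosphorus)
  x1, x2, x3, x4 ≥ 0.
The cheapest feasible vertex uses only rice bran, cottonseed meal; sorghum, limestone are not used. Binding constraints: lysine and phosphorus.
Solving gives x1 = 0.6616, x4 = 2.174.
Total cost: 0.19·0.6616 + 0.27·2.174 = 0.71268.

$0.713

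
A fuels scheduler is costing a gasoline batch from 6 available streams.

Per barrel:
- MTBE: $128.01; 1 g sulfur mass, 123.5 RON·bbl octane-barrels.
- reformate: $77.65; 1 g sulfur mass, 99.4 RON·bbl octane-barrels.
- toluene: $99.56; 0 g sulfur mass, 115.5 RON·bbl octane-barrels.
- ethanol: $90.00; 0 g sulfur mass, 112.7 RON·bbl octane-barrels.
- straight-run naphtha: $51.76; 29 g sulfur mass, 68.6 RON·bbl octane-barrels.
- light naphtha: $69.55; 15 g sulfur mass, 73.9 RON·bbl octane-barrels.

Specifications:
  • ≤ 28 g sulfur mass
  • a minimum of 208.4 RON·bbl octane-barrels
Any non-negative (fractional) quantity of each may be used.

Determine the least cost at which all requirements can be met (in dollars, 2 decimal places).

This is a linear program. Let x1 = barrels of MTBE, x2 = barrels of reformate, x3 = barrels of toluene, x4 = barrels of ethanol, x5 = barrels of straight-run naphtha, x6 = barrels of light naphtha.
min 128.01x1 + 77.65x2 + 99.56x3 + 90x4 + 51.76x5 + 69.55x6 s.t.:
  1x1 + 1x2 + 29x5 + 15x6 ≤ 28   (sulfur mass)
  123.5x1 + 99.4x2 + 115.5x3 + 112.7x4 + 68.6x5 + 73.9x6 ≥ 208.4   (octane-barrels)
  x1, x2, x3, x4, x5, x6 ≥ 0.
The optimal basis is {reformate, straight-run naphtha}; MTBE, toluene, ethanol, light naphtha drop out. There the sulfur mass and octane-barrels constraints are tight.
Solving gives x2 = 1.4651, x5 = 0.915.
Cost = 77.65·1.4651 + 51.76·0.915 = 161.1254.

$161.13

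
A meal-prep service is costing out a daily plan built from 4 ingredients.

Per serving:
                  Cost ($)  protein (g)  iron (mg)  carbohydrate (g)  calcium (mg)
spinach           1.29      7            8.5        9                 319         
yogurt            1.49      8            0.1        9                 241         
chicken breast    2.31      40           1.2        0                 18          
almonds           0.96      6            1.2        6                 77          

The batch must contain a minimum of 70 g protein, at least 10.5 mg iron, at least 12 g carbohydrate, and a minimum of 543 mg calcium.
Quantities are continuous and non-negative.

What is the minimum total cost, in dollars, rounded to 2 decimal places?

Let x1 = servings of spinach, x2 = servings of yogurt, x3 = servings of chicken breast, x4 = servings of almonds.
Minimize 1.29x1 + 1.49x2 + 2.31x3 + 0.96x4 s.t.:
  7x1 + 8x2 + 40x3 + 6x4 ≥ 70   (protein)
  8.5x1 + 0.1x2 + 1.2x3 + 1.2x4 ≥ 10.5   (iron)
  9x1 + 9x2 + 6x4 ≥ 12   (carbohydrate)
  319x1 + 241x2 + 18x3 + 77x4 ≥ 543   (calcium)
  x1, x2, x3, x4 ≥ 0.
The cheapest feasible vertex uses only spinach, chicken breast; yogurt, almonds are not used. Binding constraints: protein and calcium.
That vertex is x1 = 1.619, x3 = 1.467.
Objective = 1.29·1.619 + 2.31·1.467 = 5.4773.

$5.48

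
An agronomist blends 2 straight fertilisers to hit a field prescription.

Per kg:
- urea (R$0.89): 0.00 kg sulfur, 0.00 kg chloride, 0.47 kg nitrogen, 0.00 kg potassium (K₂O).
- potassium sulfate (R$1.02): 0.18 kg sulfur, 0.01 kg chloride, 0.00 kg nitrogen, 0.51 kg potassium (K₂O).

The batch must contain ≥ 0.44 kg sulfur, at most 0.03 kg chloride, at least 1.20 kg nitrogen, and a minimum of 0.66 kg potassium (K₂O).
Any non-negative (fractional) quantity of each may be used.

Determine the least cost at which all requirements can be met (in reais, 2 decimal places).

R$4.77

Let x1 = kg of urea, x2 = kg of potassium sulfate.
Minimise 0.89x1 + 1.02x2 with:
  0.18x2 ≥ 0.44   (sulfur)
  0.01x2 ≤ 0.03   (chloride)
  0.47x1 ≥ 1.2   (nitrogen)
  0.51x2 ≥ 0.66   (potassium (K₂O))
  x1, x2 ≥ 0.
Both inputs are positive at the optimum. Binding constraints: sulfur and nitrogen.
That vertex is x1 = 2.553, x2 = 2.444.
Hence cost = 0.89·2.553 + 1.02·2.444 = R$4.7651.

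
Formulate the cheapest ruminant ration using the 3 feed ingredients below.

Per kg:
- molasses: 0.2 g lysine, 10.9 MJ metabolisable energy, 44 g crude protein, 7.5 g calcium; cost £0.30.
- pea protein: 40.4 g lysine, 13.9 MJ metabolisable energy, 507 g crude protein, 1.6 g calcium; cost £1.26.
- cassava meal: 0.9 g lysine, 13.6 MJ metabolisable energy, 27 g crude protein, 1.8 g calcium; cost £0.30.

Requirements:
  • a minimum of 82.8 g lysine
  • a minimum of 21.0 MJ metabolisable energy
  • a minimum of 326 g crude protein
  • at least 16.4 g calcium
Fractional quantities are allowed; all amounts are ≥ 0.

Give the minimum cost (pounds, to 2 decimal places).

Treat it as an LP. Let x1 = kg of molasses, x2 = kg of pea protein, x3 = kg of cassava meal.
min 0.3x1 + 1.26x2 + 0.3x3 with:
  0.2x1 + 40.4x2 + 0.9x3 ≥ 82.8   (lysine)
  10.9x1 + 13.9x2 + 13.6x3 ≥ 21   (metabolisable energy)
  44x1 + 507x2 + 27x3 ≥ 326   (crude protein)
  7.5x1 + 1.6x2 + 1.8x3 ≥ 16.4   (calcium)
  x1, x2, x3 ≥ 0.
At the optimum only molasses, pea protein are positive (cassava meal = 0). Binding constraints: lysine and calcium.
So molasses = 1.751 kg, pea protein = 2.041 kg.
Cost = 0.3·1.751 + 1.26·2.041 = 3.0970.

£3.10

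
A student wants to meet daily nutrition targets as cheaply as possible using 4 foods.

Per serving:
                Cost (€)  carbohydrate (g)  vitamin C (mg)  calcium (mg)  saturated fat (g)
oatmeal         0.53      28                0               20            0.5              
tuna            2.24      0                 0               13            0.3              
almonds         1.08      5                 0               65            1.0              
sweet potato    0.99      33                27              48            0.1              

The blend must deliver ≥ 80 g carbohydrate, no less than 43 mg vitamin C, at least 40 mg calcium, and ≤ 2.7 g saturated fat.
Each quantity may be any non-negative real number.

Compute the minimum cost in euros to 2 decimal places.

Let x1 = servings of oatmeal, x2 = servings of tuna, x3 = servings of almonds, x4 = servings of sweet potato.
Minimize 0.53x1 + 2.24x2 + 1.08x3 + 0.99x4 with:
  28x1 + 5x3 + 33x4 ≥ 80   (carbohydrate)
  27x4 ≥ 43   (vitamin C)
  20x1 + 13x2 + 65x3 + 48x4 ≥ 40   (calcium)
  0.5x1 + 0.3x2 + 1x3 + 0.1x4 ≤ 2.7   (saturated fat)
  x1, x2, x3, x4 ≥ 0.
The optimal basis is {oatmeal, sweet potato}; tuna, almonds drop out. The carbohydrate and vitamin C requirements are met with equality.
So oatmeal = 0.9802 servings, sweet potato = 1.593 servings.
Hence cost = 0.53·0.9802 + 0.99·1.593 = €2.0966.

€2.10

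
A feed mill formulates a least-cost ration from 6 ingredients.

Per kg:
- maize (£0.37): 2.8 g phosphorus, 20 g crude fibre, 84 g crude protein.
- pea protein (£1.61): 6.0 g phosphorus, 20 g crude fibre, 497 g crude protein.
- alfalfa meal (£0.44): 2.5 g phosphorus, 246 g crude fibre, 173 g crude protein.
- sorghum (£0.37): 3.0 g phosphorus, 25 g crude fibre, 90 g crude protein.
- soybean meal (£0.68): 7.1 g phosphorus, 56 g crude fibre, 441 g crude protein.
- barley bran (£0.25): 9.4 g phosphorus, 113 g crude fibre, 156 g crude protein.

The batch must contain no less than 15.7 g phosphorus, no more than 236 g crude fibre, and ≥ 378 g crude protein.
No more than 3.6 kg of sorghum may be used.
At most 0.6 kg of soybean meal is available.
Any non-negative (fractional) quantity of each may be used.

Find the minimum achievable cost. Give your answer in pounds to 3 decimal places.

£0.596

This is a linear program. Let x1 = kg of maize, x2 = kg of pea protein, x3 = kg of alfalfa meal, x4 = kg of sorghum, x5 = kg of soybean meal, x6 = kg of barley bran.
Minimise 0.37x1 + 1.61x2 + 0.44x3 + 0.37x4 + 0.68x5 + 0.25x6 s.t.:
  2.8x1 + 6x2 + 2.5x3 + 3x4 + 7.1x5 + 9.4x6 ≥ 15.7   (phosphorus)
  20x1 + 20x2 + 246x3 + 25x4 + 56x5 + 113x6 ≤ 236   (crude fibre)
  84x1 + 497x2 + 173x3 + 90x4 + 441x5 + 156x6 ≥ 378   (crude protein)
  x4 ≤ 3.6
  x5 ≤ 0.6
  x1, x2, x3, x4, x5, x6 ≥ 0.
At the optimum only soybean meal, barley bran are positive (maize, pea protein, alfalfa meal, sorghum = 0). There the phosphorus and crude protein constraints are tight.
Optimal quantities: soybean meal = 0.3634 kg, barley bran = 1.396 kg.
Cost = 0.68·0.3634 + 0.25·1.396 = 0.59611.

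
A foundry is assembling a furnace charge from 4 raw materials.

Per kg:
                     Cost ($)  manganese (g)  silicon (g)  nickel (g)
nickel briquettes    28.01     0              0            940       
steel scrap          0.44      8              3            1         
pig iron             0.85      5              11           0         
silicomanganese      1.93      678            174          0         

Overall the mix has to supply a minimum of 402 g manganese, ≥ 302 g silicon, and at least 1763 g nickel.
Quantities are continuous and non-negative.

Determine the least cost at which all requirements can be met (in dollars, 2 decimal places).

$55.88

Treat it as an LP. Let x1 = kg of nickel briquettes, x2 = kg of steel scrap, x3 = kg of pig iron, x4 = kg of silicomanganese.
Minimise 28.01x1 + 0.44x2 + 0.85x3 + 1.93x4 subject to:
  8x2 + 5x3 + 678x4 ≥ 402   (manganese)
  3x2 + 11x3 + 174x4 ≥ 302   (silicon)
  940x1 + 1x2 ≥ 1763   (nickel)
  x1, x2, x3, x4 ≥ 0.
At the optimum only nickel briquettes, silicomanganese are positive (steel scrap, pig iron = 0). The silicon and nickel requirements are met with equality.
Solving gives x1 = 1.8755, x4 = 1.7356.
Cost = 28.01·1.8755 + 1.93·1.7356 = 55.8825.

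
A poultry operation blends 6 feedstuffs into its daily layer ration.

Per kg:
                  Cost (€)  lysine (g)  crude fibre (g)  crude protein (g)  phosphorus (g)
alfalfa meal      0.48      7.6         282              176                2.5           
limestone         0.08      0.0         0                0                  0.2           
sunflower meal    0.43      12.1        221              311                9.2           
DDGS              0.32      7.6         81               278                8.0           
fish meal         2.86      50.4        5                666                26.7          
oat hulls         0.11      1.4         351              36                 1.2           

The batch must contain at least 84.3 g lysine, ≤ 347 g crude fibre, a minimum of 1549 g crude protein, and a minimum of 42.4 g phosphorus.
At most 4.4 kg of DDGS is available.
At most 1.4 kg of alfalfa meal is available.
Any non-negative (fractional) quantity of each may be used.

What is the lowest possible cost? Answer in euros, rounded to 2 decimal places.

€4.31

Treat it as an LP. Let x1 = kg of alfalfa meal, x2 = kg of limestone, x3 = kg of sunflower meal, x4 = kg of DDGS, x5 = kg of fish meal, x6 = kg of oat hulls.
Minimise 0.48x1 + 0.08x2 + 0.43x3 + 0.32x4 + 2.86x5 + 0.11x6 subject to:
  7.6x1 + 12.1x3 + 7.6x4 + 50.4x5 + 1.4x6 ≥ 84.3   (lysine)
  282x1 + 221x3 + 81x4 + 5x5 + 351x6 ≤ 347   (crude fibre)
  176x1 + 311x3 + 278x4 + 666x5 + 36x6 ≥ 1549   (crude protein)
  2.5x1 + 0.2x2 + 9.2x3 + 8x4 + 26.7x5 + 1.2x6 ≥ 42.4   (phosphorus)
  x4 ≤ 4.4
  x1 ≤ 1.4
  x1, x2, x3, x4, x5, x6 ≥ 0.
The minimum-cost mix takes nothing from alfalfa meal, limestone, sunflower meal, oat hulls — only DDGS, fish meal. The lysine and crude fibre requirements are met with equality.
Optimal quantities: DDGS = 4.22 kg, fish meal = 1.036 kg.
Cost = 0.32·4.22 + 2.86·1.036 = 4.3134.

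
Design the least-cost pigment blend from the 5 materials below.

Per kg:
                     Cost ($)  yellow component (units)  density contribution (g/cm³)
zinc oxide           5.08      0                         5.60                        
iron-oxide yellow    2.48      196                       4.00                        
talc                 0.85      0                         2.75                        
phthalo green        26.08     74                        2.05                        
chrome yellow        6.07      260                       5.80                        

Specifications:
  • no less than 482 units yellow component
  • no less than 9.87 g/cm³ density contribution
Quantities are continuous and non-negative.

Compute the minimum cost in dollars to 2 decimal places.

Let x1 = kg of zinc oxide, x2 = kg of iron-oxide yellow, x3 = kg of talc, x4 = kg of phthalo green, x5 = kg of chrome yellow.
Minimise 5.08x1 + 2.48x2 + 0.85x3 + 26.08x4 + 6.07x5 s.t.:
  196x2 + 74x4 + 260x5 ≥ 482   (yellow component)
  5.6x1 + 4x2 + 2.75x3 + 2.05x4 + 5.8x5 ≥ 9.87   (density contribution)
  x1, x2, x3, x4, x5 ≥ 0.
At the optimum only iron-oxide yellow, talc are positive (zinc oxide, phthalo green, chrome yellow = 0). There the yellow component and density contribution constraints are tight.
So iron-oxide yellow = 2.459 kg, talc = 0.0121 kg.
Cost = 2.48·2.459 + 0.85·0.0121 = 6.1086.

$6.11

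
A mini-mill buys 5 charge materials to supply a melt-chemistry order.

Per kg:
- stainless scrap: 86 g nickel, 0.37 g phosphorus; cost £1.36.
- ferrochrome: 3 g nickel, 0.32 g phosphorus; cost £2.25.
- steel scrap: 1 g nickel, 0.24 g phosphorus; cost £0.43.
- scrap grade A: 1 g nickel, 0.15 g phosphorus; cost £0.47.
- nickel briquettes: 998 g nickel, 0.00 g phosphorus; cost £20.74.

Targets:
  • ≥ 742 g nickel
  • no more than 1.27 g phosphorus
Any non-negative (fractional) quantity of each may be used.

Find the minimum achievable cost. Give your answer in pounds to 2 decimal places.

£13.95

Let x1 = kg of stainless scrap, x2 = kg of ferrochrome, x3 = kg of steel scrap, x4 = kg of scrap grade A, x5 = kg of nickel briquettes.
Minimize 1.36x1 + 2.25x2 + 0.43x3 + 0.47x4 + 20.74x5 subject to:
  86x1 + 3x2 + 1x3 + 1x4 + 998x5 ≥ 742   (nickel)
  0.37x1 + 0.32x2 + 0.24x3 + 0.15x4 ≤ 1.27   (phosphorus)
  x1, x2, x3, x4, x5 ≥ 0.
The optimal basis is {stainless scrap, nickel briquettes}; ferrochrome, steel scrap, scrap grade A drop out. Binding constraints: nickel and phosphorus.
So stainless scrap = 3.432 kg, nickel briquettes = 0.4477 kg.
Cost = 1.36·3.432 + 20.74·0.4477 = 13.9528.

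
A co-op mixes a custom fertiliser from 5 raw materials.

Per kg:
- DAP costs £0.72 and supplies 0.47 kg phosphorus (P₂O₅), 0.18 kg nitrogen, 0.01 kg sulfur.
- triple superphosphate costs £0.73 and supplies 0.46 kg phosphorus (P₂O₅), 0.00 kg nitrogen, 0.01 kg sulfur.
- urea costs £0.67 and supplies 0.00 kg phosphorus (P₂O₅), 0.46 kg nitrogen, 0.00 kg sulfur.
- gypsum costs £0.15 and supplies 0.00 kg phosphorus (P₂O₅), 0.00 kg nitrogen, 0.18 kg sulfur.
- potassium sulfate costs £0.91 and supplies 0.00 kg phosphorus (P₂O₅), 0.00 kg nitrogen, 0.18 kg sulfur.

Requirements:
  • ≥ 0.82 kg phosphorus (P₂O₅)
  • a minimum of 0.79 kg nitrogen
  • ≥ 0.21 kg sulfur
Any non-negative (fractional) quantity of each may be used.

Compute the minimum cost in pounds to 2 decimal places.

Let x1 = kg of DAP, x2 = kg of triple superphosphate, x3 = kg of urea, x4 = kg of gypsum, x5 = kg of potassium sulfate.
Minimise 0.72x1 + 0.73x2 + 0.67x3 + 0.15x4 + 0.91x5 subject to:
  0.47x1 + 0.46x2 ≥ 0.82   (phosphorus (P₂O₅))
  0.18x1 + 0.46x3 ≥ 0.79   (nitrogen)
  0.01x1 + 0.01x2 + 0.18x4 + 0.18x5 ≥ 0.21   (sulfur)
  x1, x2, x3, x4, x5 ≥ 0.
At the optimum only DAP, urea, gypsum are positive (triple superphosphate, potassium sulfate = 0). The phosphorus (P₂O₅), nitrogen, sulfur requirements are met with equality.
That vertex is x1 = 1.745, x3 = 1.035, x4 = 1.07.
Hence cost = 0.72·1.745 + 0.67·1.035 + 0.15·1.07 = £2.1104.

£2.11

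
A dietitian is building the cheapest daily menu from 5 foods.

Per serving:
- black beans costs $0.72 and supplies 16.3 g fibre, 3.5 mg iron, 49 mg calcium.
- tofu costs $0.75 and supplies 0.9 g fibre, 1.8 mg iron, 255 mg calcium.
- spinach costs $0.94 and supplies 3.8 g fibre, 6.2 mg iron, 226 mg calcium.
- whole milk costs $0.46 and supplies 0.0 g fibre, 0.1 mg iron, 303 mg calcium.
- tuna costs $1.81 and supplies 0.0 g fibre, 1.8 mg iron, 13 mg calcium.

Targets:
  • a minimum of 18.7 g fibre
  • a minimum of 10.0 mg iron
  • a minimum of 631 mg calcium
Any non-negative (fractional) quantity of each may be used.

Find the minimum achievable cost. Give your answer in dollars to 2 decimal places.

$2.19

Let x1 = servings of black beans, x2 = servings of tofu, x3 = servings of spinach, x4 = servings of whole milk, x5 = servings of tuna.
Minimize 0.72x1 + 0.75x2 + 0.94x3 + 0.46x4 + 1.81x5 subject to:
  16.3x1 + 0.9x2 + 3.8x3 ≥ 18.7   (fibre)
  3.5x1 + 1.8x2 + 6.2x3 + 0.1x4 + 1.8x5 ≥ 10   (iron)
  49x1 + 255x2 + 226x3 + 303x4 + 13x5 ≥ 631   (calcium)
  x1, x2, x3, x4, x5 ≥ 0.
The cheapest feasible vertex uses only black beans, spinach, whole milk; tofu, tuna are not used. The fibre, iron, calcium requirements are met with equality.
That vertex is x1 = 0.893, x3 = 1.091, x4 = 1.125.
Cost = 0.72·0.893 + 0.94·1.091 + 0.46·1.125 = 2.1860.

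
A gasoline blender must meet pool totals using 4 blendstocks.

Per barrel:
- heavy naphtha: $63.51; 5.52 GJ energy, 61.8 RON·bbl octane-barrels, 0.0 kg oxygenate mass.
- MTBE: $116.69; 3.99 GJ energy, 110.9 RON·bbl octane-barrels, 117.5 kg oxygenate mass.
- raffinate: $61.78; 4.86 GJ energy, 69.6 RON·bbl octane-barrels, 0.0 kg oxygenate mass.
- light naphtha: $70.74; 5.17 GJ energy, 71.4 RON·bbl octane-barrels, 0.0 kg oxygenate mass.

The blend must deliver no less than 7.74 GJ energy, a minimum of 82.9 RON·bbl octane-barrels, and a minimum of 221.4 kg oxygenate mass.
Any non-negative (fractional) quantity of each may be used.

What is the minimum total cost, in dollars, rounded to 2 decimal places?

$222.43

This is a linear program. Let x1 = barrels of heavy naphtha, x2 = barrels of MTBE, x3 = barrels of raffinate, x4 = barrels of light naphtha.
min 63.51x1 + 116.69x2 + 61.78x3 + 70.74x4 subject to:
  5.52x1 + 3.99x2 + 4.86x3 + 5.17x4 ≥ 7.74   (energy)
  61.8x1 + 110.9x2 + 69.6x3 + 71.4x4 ≥ 82.9   (octane-barrels)
  117.5x2 ≥ 221.4   (oxygenate mass)
  x1, x2, x3, x4 ≥ 0.
At the optimum only heavy naphtha, MTBE are positive (raffinate, light naphtha = 0). There the energy and oxygenate mass constraints are tight.
Solving gives x1 = 0.040185, x2 = 1.8843.
Cost = 63.51·0.040185 + 116.69·1.8843 = 222.4311.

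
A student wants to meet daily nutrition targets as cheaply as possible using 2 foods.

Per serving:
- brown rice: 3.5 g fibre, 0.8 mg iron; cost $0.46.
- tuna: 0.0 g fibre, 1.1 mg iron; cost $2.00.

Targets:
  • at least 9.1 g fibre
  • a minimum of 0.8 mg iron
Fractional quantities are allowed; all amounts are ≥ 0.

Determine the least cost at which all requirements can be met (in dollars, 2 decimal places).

$1.20

This is a linear program. Let x1 = servings of brown rice, x2 = servings of tuna.
Minimise 0.46x1 + 2x2 s.t.:
  3.5x1 ≥ 9.1   (fibre)
  0.8x1 + 1.1x2 ≥ 0.8   (iron)
  x1, x2 ≥ 0.
The cheapest feasible vertex uses only brown rice; tuna is not used. Binding constraint: fibre.
Solving gives x1 = 2.6.
Hence cost = 0.46·2.6 = $1.1960.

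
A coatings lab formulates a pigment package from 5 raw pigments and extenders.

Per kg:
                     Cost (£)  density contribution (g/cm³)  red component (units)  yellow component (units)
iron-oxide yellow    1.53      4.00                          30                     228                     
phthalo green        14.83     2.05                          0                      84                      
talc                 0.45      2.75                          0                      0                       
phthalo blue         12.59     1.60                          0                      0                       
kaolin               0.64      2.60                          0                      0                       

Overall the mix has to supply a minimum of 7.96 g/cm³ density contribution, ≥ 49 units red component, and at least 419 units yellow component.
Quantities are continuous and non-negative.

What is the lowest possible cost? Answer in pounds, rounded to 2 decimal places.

Let x1 = kg of iron-oxide yellow, x2 = kg of phthalo green, x3 = kg of talc, x4 = kg of phthalo blue, x5 = kg of kaolin.
Minimise 1.53x1 + 14.83x2 + 0.45x3 + 12.59x4 + 0.64x5 subject to:
  4x1 + 2.05x2 + 2.75x3 + 1.6x4 + 2.6x5 ≥ 7.96   (density contribution)
  30x1 ≥ 49   (red component)
  228x1 + 84x2 ≥ 419   (yellow component)
  x1, x2, x3, x4, x5 ≥ 0.
The cheapest feasible vertex uses only iron-oxide yellow, talc; phthalo green, phthalo blue, kaolin are not used. There the density contribution and yellow component constraints are tight.
Optimal quantities: iron-oxide yellow = 1.838 kg, talc = 0.2215 kg.
Total cost: 1.53·1.838 + 0.45·0.2215 = 2.9118.

£2.91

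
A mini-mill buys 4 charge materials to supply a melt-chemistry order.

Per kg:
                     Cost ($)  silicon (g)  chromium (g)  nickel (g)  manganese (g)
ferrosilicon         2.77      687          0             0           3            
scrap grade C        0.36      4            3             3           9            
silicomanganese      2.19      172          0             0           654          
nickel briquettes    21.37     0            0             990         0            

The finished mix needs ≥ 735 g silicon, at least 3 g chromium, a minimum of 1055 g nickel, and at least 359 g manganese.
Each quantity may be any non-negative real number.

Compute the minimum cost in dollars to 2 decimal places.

$26.81

Set it up as a linear program. Let x1 = kg of ferrosilicon, x2 = kg of scrap grade C, x3 = kg of silicomanganese, x4 = kg of nickel briquettes.
min 2.77x1 + 0.36x2 + 2.19x3 + 21.37x4 subject to:
  687x1 + 4x2 + 172x3 ≥ 735   (silicon)
  3x2 ≥ 3   (chromium)
  3x2 + 990x4 ≥ 1055   (nickel)
  3x1 + 9x2 + 654x3 ≥ 359   (manganese)
  x1, x2, x3, x4 ≥ 0.
The optimal mix uses every input. Binding constraints: silicon, chromium, nickel, manganese.
Solving gives x1 = 0.93113, x2 = 1, x3 = 0.5309, x4 = 1.0626.
Hence cost = 2.77·0.93113 + 0.36·1 + 2.19·0.5309 + 21.37·1.0626 = $26.8097.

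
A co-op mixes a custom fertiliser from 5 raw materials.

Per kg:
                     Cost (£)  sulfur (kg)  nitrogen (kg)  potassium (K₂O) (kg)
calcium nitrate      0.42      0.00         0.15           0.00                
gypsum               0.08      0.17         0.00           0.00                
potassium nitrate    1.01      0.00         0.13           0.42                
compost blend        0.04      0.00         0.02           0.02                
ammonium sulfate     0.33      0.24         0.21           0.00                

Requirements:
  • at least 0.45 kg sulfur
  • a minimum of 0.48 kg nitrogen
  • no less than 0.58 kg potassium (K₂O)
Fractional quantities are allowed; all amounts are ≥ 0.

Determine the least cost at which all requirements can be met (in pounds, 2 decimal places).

£1.37

Let x1 = kg of calcium nitrate, x2 = kg of gypsum, x3 = kg of potassium nitrate, x4 = kg of compost blend, x5 = kg of ammonium sulfate.
min 0.42x1 + 0.08x2 + 1.01x3 + 0.04x4 + 0.33x5 s.t.:
  0.17x2 + 0.24x5 ≥ 0.45   (sulfur)
  0.15x1 + 0.13x3 + 0.02x4 + 0.21x5 ≥ 0.48   (nitrogen)
  0.42x3 + 0.02x4 ≥ 0.58   (potassium (K₂O))
  x1, x2, x3, x4, x5 ≥ 0.
The cheapest feasible vertex uses only gypsum, compost blend; calcium nitrate, potassium nitrate, ammonium sulfate are not used. There the sulfur and potassium (K₂O) constraints are tight.
Optimal quantities: gypsum = 2.647 kg, compost blend = 29 kg.
Cost = 0.08·2.647 + 0.04·29 = 1.3718.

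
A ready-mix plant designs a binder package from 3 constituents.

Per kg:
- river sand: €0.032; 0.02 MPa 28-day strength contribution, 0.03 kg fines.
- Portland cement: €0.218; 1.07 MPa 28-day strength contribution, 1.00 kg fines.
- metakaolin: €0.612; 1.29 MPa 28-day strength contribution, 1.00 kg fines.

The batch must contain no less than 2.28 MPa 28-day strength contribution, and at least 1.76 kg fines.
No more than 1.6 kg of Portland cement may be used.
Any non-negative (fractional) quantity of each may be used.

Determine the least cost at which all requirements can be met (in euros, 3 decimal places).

Set it up as a linear program. Let x1 = kg of river sand, x2 = kg of Portland cement, x3 = kg of metakaolin.
Minimize 0.032x1 + 0.218x2 + 0.612x3 with:
  0.02x1 + 1.07x2 + 1.29x3 ≥ 2.28   (28-day strength contribution)
  0.03x1 + 1x2 + 1x3 ≥ 1.76   (fines)
  x2 ≤ 1.6
  x1, x2, x3 ≥ 0.
The minimum-cost mix takes nothing from river sand — only Portland cement, metakaolin. There the 28-day strength contribution and the Portland cement cap constraints are tight.
Solving gives x2 = 1.6, x3 = 0.4403.
Total cost: 0.218·1.6 + 0.612·0.4403 = 0.61826.

€0.618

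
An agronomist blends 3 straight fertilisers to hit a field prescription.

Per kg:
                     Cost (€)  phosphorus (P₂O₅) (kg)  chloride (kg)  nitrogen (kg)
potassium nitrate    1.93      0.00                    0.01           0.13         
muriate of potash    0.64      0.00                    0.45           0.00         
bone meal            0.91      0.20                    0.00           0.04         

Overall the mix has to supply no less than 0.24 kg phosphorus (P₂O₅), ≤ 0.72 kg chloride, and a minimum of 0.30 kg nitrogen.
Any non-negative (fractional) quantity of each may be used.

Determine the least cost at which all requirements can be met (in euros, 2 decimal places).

Set it up as a linear program. Let x1 = kg of potassium nitrate, x2 = kg of muriate of potash, x3 = kg of bone meal.
min 1.93x1 + 0.64x2 + 0.91x3 subject to:
  0.2x3 ≥ 0.24   (phosphorus (P₂O₅))
  0.01x1 + 0.45x2 ≤ 0.72   (chloride)
  0.13x1 + 0.04x3 ≥ 0.3   (nitrogen)
  x1, x2, x3 ≥ 0.
The cheapest feasible vertex uses only potassium nitrate, bone meal; muriate of potash is not used. The phosphorus (P₂O₅) and nitrogen requirements are met with equality.
So potassium nitrate = 1.938 kg, bone meal = 1.2 kg.
Objective = 1.93·1.938 + 0.91·1.2 = 4.8323.

€4.83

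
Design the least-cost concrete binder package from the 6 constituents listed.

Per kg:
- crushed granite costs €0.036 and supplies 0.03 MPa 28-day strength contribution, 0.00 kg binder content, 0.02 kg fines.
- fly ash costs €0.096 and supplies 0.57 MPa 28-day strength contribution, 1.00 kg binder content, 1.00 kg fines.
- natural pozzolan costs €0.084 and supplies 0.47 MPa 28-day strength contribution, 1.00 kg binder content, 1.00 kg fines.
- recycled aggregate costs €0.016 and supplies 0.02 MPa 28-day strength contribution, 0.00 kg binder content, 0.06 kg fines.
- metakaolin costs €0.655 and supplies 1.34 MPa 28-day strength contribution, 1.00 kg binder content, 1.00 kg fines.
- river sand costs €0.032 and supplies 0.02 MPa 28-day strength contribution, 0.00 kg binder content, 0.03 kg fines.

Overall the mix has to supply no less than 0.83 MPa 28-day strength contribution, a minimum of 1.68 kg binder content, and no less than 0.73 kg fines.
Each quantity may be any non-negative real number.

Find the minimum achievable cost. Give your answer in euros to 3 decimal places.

€0.146

Let x1 = kg of crushed granite, x2 = kg of fly ash, x3 = kg of natural pozzolan, x4 = kg of recycled aggregate, x5 = kg of metakaolin, x6 = kg of river sand.
Minimize 0.036x1 + 0.096x2 + 0.084x3 + 0.016x4 + 0.655x5 + 0.032x6 with:
  0.03x1 + 0.57x2 + 0.47x3 + 0.02x4 + 1.34x5 + 0.02x6 ≥ 0.83   (28-day strength contribution)
  1x2 + 1x3 + 1x5 ≥ 1.68   (binder content)
  0.02x1 + 1x2 + 1x3 + 0.06x4 + 1x5 + 0.03x6 ≥ 0.73   (fines)
  x1, x2, x3, x4, x5, x6 ≥ 0.
The cheapest feasible vertex uses only fly ash, natural pozzolan; crushed granite, recycled aggregate, metakaolin, river sand are not used. The 28-day strength contribution and binder content requirements are met with equality.
So fly ash = 0.404 kg, natural pozzolan = 1.276 kg.
Hence cost = 0.096·0.404 + 0.084·1.276 = €0.14597.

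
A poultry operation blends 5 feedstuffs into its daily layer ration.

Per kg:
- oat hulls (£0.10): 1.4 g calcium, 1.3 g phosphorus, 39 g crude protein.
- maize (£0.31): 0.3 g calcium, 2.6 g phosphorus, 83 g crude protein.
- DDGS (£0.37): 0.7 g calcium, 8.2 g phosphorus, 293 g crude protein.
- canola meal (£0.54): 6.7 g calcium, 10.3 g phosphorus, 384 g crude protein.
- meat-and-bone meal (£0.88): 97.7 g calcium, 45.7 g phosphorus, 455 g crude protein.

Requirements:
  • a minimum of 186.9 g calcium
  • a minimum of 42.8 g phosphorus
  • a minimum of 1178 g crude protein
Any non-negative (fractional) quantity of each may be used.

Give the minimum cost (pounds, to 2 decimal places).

Let x1 = kg of oat hulls, x2 = kg of maize, x3 = kg of DDGS, x4 = kg of canola meal, x5 = kg of meat-and-bone meal.
Minimize 0.1x1 + 0.31x2 + 0.37x3 + 0.54x4 + 0.88x5 s.t.:
  1.4x1 + 0.3x2 + 0.7x3 + 6.7x4 + 97.7x5 ≥ 186.9   (calcium)
  1.3x1 + 2.6x2 + 8.2x3 + 10.3x4 + 45.7x5 ≥ 42.8   (phosphorus)
  39x1 + 83x2 + 293x3 + 384x4 + 455x5 ≥ 1178   (crude protein)
  x1, x2, x3, x4, x5 ≥ 0.
The minimum-cost mix takes nothing from oat hulls, maize, canola meal — only DDGS, meat-and-bone meal. Binding constraints: calcium and crude protein.
So DDGS = 1.062 kg, meat-and-bone meal = 1.905 kg.
Objective = 0.37·1.062 + 0.88·1.905 = 2.0693.

£2.07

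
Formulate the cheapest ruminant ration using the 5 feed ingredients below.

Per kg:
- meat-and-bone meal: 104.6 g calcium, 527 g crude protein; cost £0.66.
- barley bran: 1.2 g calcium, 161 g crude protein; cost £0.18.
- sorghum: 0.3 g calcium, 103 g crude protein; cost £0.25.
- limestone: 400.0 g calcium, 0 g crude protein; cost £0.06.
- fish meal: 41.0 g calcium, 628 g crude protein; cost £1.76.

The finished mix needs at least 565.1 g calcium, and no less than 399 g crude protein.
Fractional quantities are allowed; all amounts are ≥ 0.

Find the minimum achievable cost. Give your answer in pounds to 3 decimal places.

Let x1 = kg of meat-and-bone meal, x2 = kg of barley bran, x3 = kg of sorghum, x4 = kg of limestone, x5 = kg of fish meal.
Minimize 0.66x1 + 0.18x2 + 0.25x3 + 0.06x4 + 1.76x5 s.t.:
  104.6x1 + 1.2x2 + 0.3x3 + 400x4 + 41x5 ≥ 565.1   (calcium)
  527x1 + 161x2 + 103x3 + 628x5 ≥ 399   (crude protein)
  x1, x2, x3, x4, x5 ≥ 0.
The optimal basis is {barley bran, limestone}; meat-and-bone meal, sorghum, fish meal drop out. The calcium and crude protein requirements are met with equality.
Optimal quantities: barley bran = 2.478 kg, limestone = 1.405 kg.
Total cost: 0.18·2.478 + 0.06·1.405 = 0.53034.

£0.530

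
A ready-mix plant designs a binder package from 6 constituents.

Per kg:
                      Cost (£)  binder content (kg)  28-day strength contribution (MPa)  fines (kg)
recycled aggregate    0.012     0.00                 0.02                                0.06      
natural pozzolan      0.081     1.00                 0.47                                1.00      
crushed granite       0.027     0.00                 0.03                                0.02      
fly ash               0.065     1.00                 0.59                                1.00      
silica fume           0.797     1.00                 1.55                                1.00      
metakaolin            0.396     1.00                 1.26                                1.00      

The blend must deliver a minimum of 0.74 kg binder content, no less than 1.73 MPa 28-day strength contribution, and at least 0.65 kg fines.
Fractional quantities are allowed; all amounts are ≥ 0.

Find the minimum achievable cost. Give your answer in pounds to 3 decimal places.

Let x1 = kg of recycled aggregate, x2 = kg of natural pozzolan, x3 = kg of crushed granite, x4 = kg of fly ash, x5 = kg of silica fume, x6 = kg of metakaolin.
Minimise 0.012x1 + 0.081x2 + 0.027x3 + 0.065x4 + 0.797x5 + 0.396x6 s.t.:
  1x2 + 1x4 + 1x5 + 1x6 ≥ 0.74   (binder content)
  0.02x1 + 0.47x2 + 0.03x3 + 0.59x4 + 1.55x5 + 1.26x6 ≥ 1.73   (28-day strength contribution)
  0.06x1 + 1x2 + 0.02x3 + 1x4 + 1x5 + 1x6 ≥ 0.65   (fines)
  x1, x2, x3, x4, x5, x6 ≥ 0.
The optimal basis is {fly ash}; recycled aggregate, natural pozzolan, crushed granite, silica fume, metakaolin drop out. The 28-day strength contribution requirement is met with equality.
That vertex is x4 = 2.932.
Objective = 0.065·2.932 = 0.19058.

£0.191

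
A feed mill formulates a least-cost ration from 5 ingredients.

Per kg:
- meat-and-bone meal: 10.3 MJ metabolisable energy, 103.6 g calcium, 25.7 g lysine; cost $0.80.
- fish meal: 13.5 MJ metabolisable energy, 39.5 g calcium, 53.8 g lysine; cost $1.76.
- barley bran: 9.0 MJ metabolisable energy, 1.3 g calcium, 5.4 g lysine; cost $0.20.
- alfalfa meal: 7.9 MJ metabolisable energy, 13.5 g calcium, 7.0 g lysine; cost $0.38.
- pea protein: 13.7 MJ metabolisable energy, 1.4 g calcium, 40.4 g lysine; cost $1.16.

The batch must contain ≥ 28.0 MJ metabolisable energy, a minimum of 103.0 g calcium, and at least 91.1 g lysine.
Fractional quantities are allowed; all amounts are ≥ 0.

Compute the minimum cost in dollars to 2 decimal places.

$2.68

Let x1 = kg of meat-and-bone meal, x2 = kg of fish meal, x3 = kg of barley bran, x4 = kg of alfalfa meal, x5 = kg of pea protein.
Minimize 0.8x1 + 1.76x2 + 0.2x3 + 0.38x4 + 1.16x5 with:
  10.3x1 + 13.5x2 + 9x3 + 7.9x4 + 13.7x5 ≥ 28   (metabolisable energy)
  103.6x1 + 39.5x2 + 1.3x3 + 13.5x4 + 1.4x5 ≥ 103   (calcium)
  25.7x1 + 53.8x2 + 5.4x3 + 7x4 + 40.4x5 ≥ 91.1   (lysine)
  x1, x2, x3, x4, x5 ≥ 0.
The minimum-cost mix takes nothing from fish meal, barley bran, alfalfa meal — only meat-and-bone meal, pea protein. The calcium and lysine requirements are met with equality.
Solving gives x1 = 0.9721, x5 = 1.637.
Cost = 0.8·0.9721 + 1.16·1.637 = 2.6766.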